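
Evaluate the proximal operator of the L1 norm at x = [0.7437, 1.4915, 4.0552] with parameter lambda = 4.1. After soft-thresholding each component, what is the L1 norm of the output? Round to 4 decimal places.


Soft-thresholding with lambda = 4.1:
prox(0.7437) = sign(0.7437)*max(|0.7437| - 4.1, 0) = 0.0
prox(1.4915) = sign(1.4915)*max(|1.4915| - 4.1, 0) = 0.0
prox(4.0552) = sign(4.0552)*max(|4.0552| - 4.1, 0) = 0.0
prox(x) = [0.0, 0.0, 0.0]
||prox(x)||_1 = 0.0 + 0.0 + 0.0 = 0.0


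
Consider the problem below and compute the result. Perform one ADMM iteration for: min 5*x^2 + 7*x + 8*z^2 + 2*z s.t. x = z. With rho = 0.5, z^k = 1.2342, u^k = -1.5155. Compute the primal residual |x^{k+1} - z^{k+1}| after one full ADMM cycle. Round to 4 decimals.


ADMM iteration with rho = 0.5, z^k = 1.2342, u^k = -1.5155
Step 1: x-update.
Minimize 5*x^2 + 7*x + (0.5/2)*(x - 1.2342 - 1.5155)^2
FOC: (2*5 + 0.5)*x = -7 + 0.5*(1.2342 + 1.5155)
x^{k+1} = -0.5357
Step 2: z-update.
Minimize 8*z^2 + 2*z + (0.5/2)*(-0.5357 - z - 1.5155)^2
FOC: (2*8 + 0.5)*z = -2 + 0.5*(-0.5357 - 1.5155)
z^{k+1} = -0.1834
Step 3: u-update.
u^{k+1} = -1.5155 - 0.5357 + 0.1834 = -1.8679
Step 4: Primal residual = |-0.5357 + 0.1834| = 0.3524


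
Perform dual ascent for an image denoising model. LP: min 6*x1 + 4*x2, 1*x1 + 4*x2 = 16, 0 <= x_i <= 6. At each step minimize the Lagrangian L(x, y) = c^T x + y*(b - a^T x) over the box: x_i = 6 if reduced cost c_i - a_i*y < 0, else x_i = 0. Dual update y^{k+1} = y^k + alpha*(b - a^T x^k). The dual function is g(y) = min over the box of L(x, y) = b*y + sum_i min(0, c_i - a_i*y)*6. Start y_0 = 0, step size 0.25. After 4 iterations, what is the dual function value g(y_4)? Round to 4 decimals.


Dual ascent for LP: min 6*x1 + 4*x2, 1*x1 + 4*x2 = 16, 0 <= x_i <= 6
Step 1: y^k = 0.0, reduced costs: (6.0, 4.0)
  x^k = (0.0, 0.0), subgradient = b - a^T x = 16.0
  y^{k+1} = 0.0 + 0.25*16.0 = 4.0
Step 2: y^k = 4.0, reduced costs: (2.0, -12.0)
  x^k = (0.0, 6.0), subgradient = b - a^T x = -8.0
  y^{k+1} = 4.0 + 0.25*-8.0 = 2.0
Step 3: y^k = 2.0, reduced costs: (4.0, -4.0)
  x^k = (0.0, 6.0), subgradient = b - a^T x = -8.0
  y^{k+1} = 2.0 + 0.25*-8.0 = 0.0
Step 4: y^k = 0.0, reduced costs: (6.0, 4.0)
  x^k = (0.0, 0.0), subgradient = b - a^T x = 16.0
  y^{k+1} = 0.0 + 0.25*16.0 = 4.0
Dual objective at y_4 = 4.0: reduced costs (2.0, -12.0), box minimizer x = (0.0, 6.0)
g(y_4) = b*y + (c1 - a1*y)*x1 + (c2 - a2*y)*x2 = 16*4.0 + 2.0*0.0 + (-12.0)*6.0 = 64.0 + 0.0 - 72.0 = -8.0


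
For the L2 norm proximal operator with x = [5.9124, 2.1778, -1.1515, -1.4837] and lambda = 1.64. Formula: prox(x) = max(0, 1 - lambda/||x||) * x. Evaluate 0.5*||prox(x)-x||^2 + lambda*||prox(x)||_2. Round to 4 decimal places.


Step 1: Compute ||x||.
||x|| = 6.5747
Step 2: Compute scaling factor.
scale = max(0, 1 - 1.64/6.5747) = 0.7506
Step 3: prox(x) = [4.4376, 1.6346, -0.8643, -1.1136]
||prox(x)|| = 4.9347
Step 4: Proximal objective.
0.5*||prox-x||^2 = 1.3448
lambda*||prox|| = 8.0929
Total = 9.4377


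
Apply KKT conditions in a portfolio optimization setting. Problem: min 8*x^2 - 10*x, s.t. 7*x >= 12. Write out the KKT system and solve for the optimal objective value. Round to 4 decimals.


Step 1: Try lambda = 0 (constraint inactive).
x_unc = 10/(2*8) = 0.625
Check: 7*0.625 = 4.375 < 12 -- violated!
Step 2: Constraint must be active: 7*x = 12
x* = 12/7 = 1.7143 (rounded; the exact value 12/7 is used below)
lambda = (2*8*(12/7) - 10)/7 = 2.4898
Step 3: Compute optimal value.
f(x*) = 8*(12/7)^2 - 10*(12/7) = 6.3673


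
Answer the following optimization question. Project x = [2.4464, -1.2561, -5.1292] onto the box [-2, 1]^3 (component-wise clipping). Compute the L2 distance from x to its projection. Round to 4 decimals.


Project each component onto [-2, 1].
clip(2.4464) = 1.0, clip(-1.2561) = -1.2561, clip(-5.1292) = -2.0
Projection = [1.0, -1.2561, -2.0]
Squared diffs: [2.0921, 0.0, 9.7919]
Distance = sqrt(11.884) = 3.4473


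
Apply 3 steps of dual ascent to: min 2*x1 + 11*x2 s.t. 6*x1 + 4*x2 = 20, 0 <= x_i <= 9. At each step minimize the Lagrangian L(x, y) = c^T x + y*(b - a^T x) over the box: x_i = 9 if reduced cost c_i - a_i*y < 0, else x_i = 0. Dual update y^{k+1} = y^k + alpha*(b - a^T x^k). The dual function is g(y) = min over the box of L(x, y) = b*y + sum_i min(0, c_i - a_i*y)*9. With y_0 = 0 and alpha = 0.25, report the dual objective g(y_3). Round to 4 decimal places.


Dual ascent for LP: min 2*x1 + 11*x2, 6*x1 + 4*x2 = 20, 0 <= x_i <= 9
Step 1: y^k = 0.0, reduced costs: (2.0, 11.0)
  x^k = (0.0, 0.0), subgradient = b - a^T x = 20.0
  y^{k+1} = 0.0 + 0.25*20.0 = 5.0
Step 2: y^k = 5.0, reduced costs: (-28.0, -9.0)
  x^k = (9.0, 9.0), subgradient = b - a^T x = -70.0
  y^{k+1} = 5.0 + 0.25*-70.0 = -12.5
Step 3: y^k = -12.5, reduced costs: (77.0, 61.0)
  x^k = (0.0, 0.0), subgradient = b - a^T x = 20.0
  y^{k+1} = -12.5 + 0.25*20.0 = -7.5
Dual objective at y_3 = -7.5: reduced costs (47.0, 41.0), box minimizer x = (0.0, 0.0)
g(y_3) = b*y + (c1 - a1*y)*x1 + (c2 - a2*y)*x2 = 20*(-7.5) + 47.0*0.0 + 41.0*0.0 = -150.0 + 0.0 + 0.0 = -150.0


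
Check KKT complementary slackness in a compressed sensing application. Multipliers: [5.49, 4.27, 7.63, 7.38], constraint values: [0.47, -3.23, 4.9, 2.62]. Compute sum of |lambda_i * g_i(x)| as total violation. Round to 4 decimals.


KKT complementary slackness check:
lambda_1 * g_1 = 5.49 * 0.47 = 2.5803
lambda_2 * g_2 = 4.27 * -3.23 = -13.7921
lambda_3 * g_3 = 7.63 * 4.9 = 37.387
lambda_4 * g_4 = 7.38 * 2.62 = 19.3356
Total violation = 2.5803 + 13.7921 + 37.387 + 19.3356 = 73.095


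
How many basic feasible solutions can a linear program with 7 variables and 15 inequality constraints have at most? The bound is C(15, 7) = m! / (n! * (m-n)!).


Each vertex corresponds to some choice of n active constraints out of m, so the number of vertices is at most C(m, n) = m! / (n!(m-n)!).
m = 15, n = 7
Numerator: 15 * 14 * 13 * 12 * 11 * 10 * 9
Denominator: 7! = 5040
C(15, 7) = 6435


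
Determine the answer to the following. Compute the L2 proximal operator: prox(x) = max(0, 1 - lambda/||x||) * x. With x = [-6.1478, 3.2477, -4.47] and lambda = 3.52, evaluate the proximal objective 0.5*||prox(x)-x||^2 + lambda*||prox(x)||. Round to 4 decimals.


Step 1: Compute ||x||.
||x|| = 8.2658
Step 2: Compute scaling factor.
scale = max(0, 1 - 3.52/8.2658) = 0.5742
Step 3: prox(x) = [-3.5298, 1.8647, -2.5665]
||prox(x)|| = 4.7458
Step 4: Proximal objective.
0.5*||prox-x||^2 = 6.1952
lambda*||prox|| = 16.7052
Total = 22.9005


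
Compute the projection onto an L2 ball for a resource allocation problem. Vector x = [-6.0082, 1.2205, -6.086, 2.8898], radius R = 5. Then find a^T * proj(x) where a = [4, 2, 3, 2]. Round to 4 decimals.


Step 1: Compute ||x|| (intermediates to 6 decimals).
||x|| = sqrt((-6.0082)^2 + 1.2205^2 + (-6.086)^2 + 2.8898^2) = 9.10925
Step 2: Project.
Since ||x|| > R, scale = R/||x|| = 5/9.10925 = 0.548893, proj(x) = scale * x
proj(x) = [-3.297859, 0.669924, -3.340563, 1.586191]
Step 3: Dot product.
a^T * proj(x) = 4*(-3.297859) + 2*0.669924 + 3*(-3.340563) + 2*1.586191 = -18.7009


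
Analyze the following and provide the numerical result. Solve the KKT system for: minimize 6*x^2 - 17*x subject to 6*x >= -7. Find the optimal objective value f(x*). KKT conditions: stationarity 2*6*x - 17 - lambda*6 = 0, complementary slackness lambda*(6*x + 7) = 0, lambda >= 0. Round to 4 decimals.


Step 1: Try lambda = 0 (constraint inactive).
Stationarity: 2*6*x - 17 = 0
x* = 17/(2*6) = 17/12 = 1.4167 (rounded; the exact value 17/12 is used below)
Check constraint: 6*1.4167 = 8.5002 >= -7 -- satisfied.
Step 2: Compute optimal value.
f(x*) = 6*(17/12)^2 - 17*(17/12) = -12.0417


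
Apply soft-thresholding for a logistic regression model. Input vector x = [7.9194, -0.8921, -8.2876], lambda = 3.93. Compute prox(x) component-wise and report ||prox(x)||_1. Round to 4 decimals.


Soft-thresholding with lambda = 3.93:
prox(7.9194) = sign(7.9194)*max(|7.9194| - 3.93, 0) = 3.9894
prox(-0.8921) = sign(-0.8921)*max(|-0.8921| - 3.93, 0) = 0.0
prox(-8.2876) = sign(-8.2876)*max(|-8.2876| - 3.93, 0) = -4.3576
prox(x) = [3.9894, 0.0, -4.3576]
||prox(x)||_1 = 3.9894 + 0.0 + 4.3576 = 8.347


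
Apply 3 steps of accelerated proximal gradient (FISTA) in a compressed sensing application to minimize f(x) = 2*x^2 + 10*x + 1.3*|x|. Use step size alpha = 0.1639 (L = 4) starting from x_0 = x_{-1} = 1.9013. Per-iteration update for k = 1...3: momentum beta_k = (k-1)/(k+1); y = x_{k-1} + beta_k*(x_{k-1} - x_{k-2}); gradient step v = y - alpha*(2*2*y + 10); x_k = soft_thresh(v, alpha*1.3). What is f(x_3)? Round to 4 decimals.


FISTA on f(x) = 2*x^2 + 10*x + 1.3*|x|
L = 4, alpha = 0.1639
Iteration 1: beta = 0.0, y = 1.9013 + 0.0*(1.9013 - 1.9013) = 1.9013
  grad(y) = 17.6052, v = y - alpha*grad = -0.9842
  prox(v) = soft_thresh(-0.9842, 0.2131) = -0.7711
Iteration 2: beta = 0.3333, y = -0.7711 + 0.3333*(-0.7711 - 1.9013) = -1.6619
  grad(y) = 3.3523, v = y - alpha*grad = -2.2114
  prox(v) = soft_thresh(-2.2114, 0.2131) = -1.9983
Iteration 3: beta = 0.5, y = -1.9983 + 0.5*(-1.9983 + 0.7711) = -2.6119
  grad(y) = -0.4475, v = y - alpha*grad = -2.5385
  prox(v) = soft_thresh(-2.5385, 0.2131) = -2.3255
f(x_3) = 2*(-2.3255)^2 + 10*(-2.3255) + 1.3*|-2.3255| = -9.416


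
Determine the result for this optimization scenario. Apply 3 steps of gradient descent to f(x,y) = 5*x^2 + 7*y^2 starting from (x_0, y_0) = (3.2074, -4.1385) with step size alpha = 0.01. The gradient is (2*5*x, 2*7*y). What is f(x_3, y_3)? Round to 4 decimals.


Gradient descent on f(x,y) = 5*x^2 + 7*y^2.
Starting point: (3.2074, -4.1385), alpha = 0.01
Step 1: grad_x = 2*5*3.2074 = 32.074, grad_y = 2*7*-4.1385 = -57.939
  x_1 = 3.2074 - 0.01*32.074 = 2.8867
  y_1 = -4.1385 - 0.01*-57.939 = -3.5591
Step 2: grad_x = 2*5*2.8867 = 28.8666, grad_y = 2*7*-3.5591 = -49.8275
  x_2 = 2.8867 - 0.01*28.8666 = 2.598
  y_2 = -3.5591 - 0.01*-49.8275 = -3.0608
Step 3: grad_x = 2*5*2.598 = 25.9799, grad_y = 2*7*-3.0608 = -42.8517
  x_3 = 2.598 - 0.01*25.9799 = 2.3382
  y_3 = -3.0608 - 0.01*-42.8517 = -2.6323
f(2.3382, -2.6323) = 5*2.3382^2 + 7*(-2.6323)^2 = 75.8394


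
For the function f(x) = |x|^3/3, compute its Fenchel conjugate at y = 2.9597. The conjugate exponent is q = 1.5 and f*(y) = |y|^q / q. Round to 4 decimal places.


The conjugate exponent q satisfies 1/p + 1/q = 1.
p = 3, so q = 3/(3 - 1) = 1.5
|y|^q = 2.9597^1.5 = 5.0918
f*(2.9597) = 5.0918 / 1.5 = 3.3945


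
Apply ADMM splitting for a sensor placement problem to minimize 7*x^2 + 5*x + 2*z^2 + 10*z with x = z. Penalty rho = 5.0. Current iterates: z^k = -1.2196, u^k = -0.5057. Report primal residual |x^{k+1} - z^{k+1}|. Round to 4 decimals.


ADMM iteration with rho = 5.0, z^k = -1.2196, u^k = -0.5057
Step 1: x-update.
Minimize 7*x^2 + 5*x + (5.0/2)*(x + 1.2196 - 0.5057)^2
FOC: (2*7 + 5.0)*x = -5 + 5.0*(-1.2196 + 0.5057)
x^{k+1} = -0.451
Step 2: z-update.
Minimize 2*z^2 + 10*z + (5.0/2)*(-0.451 - z - 0.5057)^2
FOC: (2*2 + 5.0)*z = -10 + 5.0*(-0.451 - 0.5057)
z^{k+1} = -1.6426
Step 3: u-update.
u^{k+1} = -0.5057 - 0.451 + 1.6426 = 0.6859
Step 4: Primal residual = |-0.451 + 1.6426| = 1.1916


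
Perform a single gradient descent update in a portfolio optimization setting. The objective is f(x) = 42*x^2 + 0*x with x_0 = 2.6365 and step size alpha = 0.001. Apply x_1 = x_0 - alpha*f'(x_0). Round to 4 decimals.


We compute the gradient at x_0 and apply the update.
f'(x) = 84*x + 0
f'(2.6365) = 84*2.6365 + 0 = 221.466
x_1 = 2.6365 - 0.001*221.466 = 2.415


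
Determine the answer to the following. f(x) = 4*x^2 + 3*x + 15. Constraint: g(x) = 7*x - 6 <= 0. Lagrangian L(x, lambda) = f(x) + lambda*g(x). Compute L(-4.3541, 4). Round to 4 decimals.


Step 1: Evaluate f(x).
f(-4.3541) = 4*(-4.3541)^2 + 3*(-4.3541) + 15 = 77.7704
Step 2: Evaluate g(x).
g(-4.3541) = 7*-4.3541 - 6 = -36.4787
Step 3: Compute Lagrangian.
L = 77.7704 + 4*-36.4787 = -68.1444


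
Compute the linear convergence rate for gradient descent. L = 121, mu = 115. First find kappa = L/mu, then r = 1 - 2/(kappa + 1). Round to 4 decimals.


Step 1: Compute the condition number.
kappa = L/mu = 121/115 = 1.0522
Step 2: Compute the convergence rate.
r = 1 - 2/(kappa + 1) = 1 - 2*mu/(L + mu) = (L - mu)/(L + mu) = 6/236 = 0.0254


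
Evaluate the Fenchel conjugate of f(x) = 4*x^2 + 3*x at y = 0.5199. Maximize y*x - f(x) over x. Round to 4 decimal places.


f*(y) = sup_x {y*x - a*x^2 - b*x} = sup_x {(y-b)*x - a*x^2}
FOC: (y - b) - 2a*x = 0 => x* = (y - b)/(2a)
x* = (0.5199 - 3)/(2*4) = -0.31
f*(0.5199) = (y-b)^2/(4a) = (0.5199 - 3)^2/(4*4)
= 6.1509/16 = 0.3844


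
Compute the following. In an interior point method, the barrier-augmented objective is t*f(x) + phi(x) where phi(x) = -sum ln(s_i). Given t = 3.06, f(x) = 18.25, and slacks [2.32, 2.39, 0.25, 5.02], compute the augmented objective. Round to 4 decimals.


Step 1: Compute log-barrier.
ln values: [0.8416, 0.8713, -1.3863, 1.6134]
phi = -(0.8416 + 0.8713 - 1.3863 + 1.6134) = -1.94
Step 2: Compute augmented objective.
t*f(x) = 3.06*18.25 = 55.845
Total = 55.845 - 1.94 = 53.905


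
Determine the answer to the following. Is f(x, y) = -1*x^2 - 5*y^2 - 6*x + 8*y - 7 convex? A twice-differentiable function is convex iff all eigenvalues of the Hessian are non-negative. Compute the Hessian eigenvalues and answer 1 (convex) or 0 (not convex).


The Hessian of f(x,y) = -1*x^2 - 5*y^2 - 6*x + 8*y - 7 is:
H = [[-2, 0], [0, -10]]
Trace = -2 - 10 = -12
Determinant = -2*-10 - (0)^2 = 20
Discriminant = (-12)^2 - 4*20 = 64.0
Eigenvalues: lambda_1 = -10.0, lambda_2 = -2.0
The function is not convex.

0


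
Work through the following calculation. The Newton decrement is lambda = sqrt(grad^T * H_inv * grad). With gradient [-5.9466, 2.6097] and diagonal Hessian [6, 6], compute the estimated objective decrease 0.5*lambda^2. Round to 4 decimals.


Step 1: H is diagonal, so H^(-1) * g = [-0.9911, 0.435].
Step 2: g^T H^(-1) g = sum_i g_i^2 / H_ii
  = (-5.9466)^2/6 + (2.6097)^2/6
  = 5.8937 + 1.1351 = 7.0288
Step 3: Objective decrease = 0.5 * g^T H^(-1) g = 3.5144


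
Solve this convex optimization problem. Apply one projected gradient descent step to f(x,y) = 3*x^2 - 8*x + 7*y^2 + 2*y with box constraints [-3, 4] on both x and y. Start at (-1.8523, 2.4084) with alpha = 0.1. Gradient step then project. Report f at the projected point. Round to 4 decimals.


Step 1: Compute gradient at (-1.8523, 2.4084).
grad_x = 2*3*-1.8523 - 8 = -19.1138
grad_y = 2*7*2.4084 + 2 = 35.7176
Step 2: Gradient step.
x_raw = -1.8523 - 0.1*-19.1138 = 0.0591
y_raw = 2.4084 - 0.1*35.7176 = -1.1634
Step 3: Project onto [-3, 4].
x_proj = clip(0.0591) = 0.0591
y_proj = clip(-1.1634) = -1.1634
Step 4: Evaluate f.
f(0.0591, -1.1634) = 6.685


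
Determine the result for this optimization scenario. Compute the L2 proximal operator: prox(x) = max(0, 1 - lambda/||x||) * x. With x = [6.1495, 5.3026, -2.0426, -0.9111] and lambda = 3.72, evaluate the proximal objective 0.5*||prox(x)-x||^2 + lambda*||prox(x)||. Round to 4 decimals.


Step 1: Compute ||x||.
||x|| = 8.4224
Step 2: Compute scaling factor.
scale = max(0, 1 - 3.72/8.4224) = 0.5583
Step 3: prox(x) = [3.4334, 2.9605, -1.1404, -0.5087]
||prox(x)|| = 4.7024
Step 4: Proximal objective.
0.5*||prox-x||^2 = 6.9192
lambda*||prox|| = 17.4929
Total = 24.412


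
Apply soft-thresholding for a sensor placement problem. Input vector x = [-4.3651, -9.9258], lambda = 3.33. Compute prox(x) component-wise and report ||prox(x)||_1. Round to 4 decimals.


Soft-thresholding with lambda = 3.33:
prox(-4.3651) = sign(-4.3651)*max(|-4.3651| - 3.33, 0) = -1.0351
prox(-9.9258) = sign(-9.9258)*max(|-9.9258| - 3.33, 0) = -6.5958
prox(x) = [-1.0351, -6.5958]
||prox(x)||_1 = 1.0351 + 6.5958 = 7.6309


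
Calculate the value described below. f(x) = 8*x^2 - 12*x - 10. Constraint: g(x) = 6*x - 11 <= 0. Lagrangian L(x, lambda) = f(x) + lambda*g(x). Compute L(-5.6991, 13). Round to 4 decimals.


Step 1: Evaluate f(x).
f(-5.6991) = 8*(-5.6991)^2 - 12*(-5.6991) - 10 = 318.2271
Step 2: Evaluate g(x).
g(-5.6991) = 6*-5.6991 - 11 = -45.1946
Step 3: Compute Lagrangian.
L = 318.2271 + 13*-45.1946 = -269.3027


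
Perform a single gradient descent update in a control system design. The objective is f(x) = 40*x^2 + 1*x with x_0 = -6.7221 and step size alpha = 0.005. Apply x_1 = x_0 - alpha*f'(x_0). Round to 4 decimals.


We compute the gradient at x_0 and apply the update.
f'(x) = 80*x + 1
f'(-6.7221) = 80*-6.7221 + 1 = -536.768
x_1 = -6.7221 - 0.005*-536.768 = -4.0383


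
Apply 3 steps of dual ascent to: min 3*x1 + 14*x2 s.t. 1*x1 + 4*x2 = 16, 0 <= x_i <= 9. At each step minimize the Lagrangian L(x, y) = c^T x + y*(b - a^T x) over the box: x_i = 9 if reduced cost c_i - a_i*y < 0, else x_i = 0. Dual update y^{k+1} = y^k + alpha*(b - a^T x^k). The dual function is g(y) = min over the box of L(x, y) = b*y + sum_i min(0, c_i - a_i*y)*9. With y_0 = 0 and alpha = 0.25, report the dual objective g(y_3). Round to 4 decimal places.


Dual ascent for LP: min 3*x1 + 14*x2, 1*x1 + 4*x2 = 16, 0 <= x_i <= 9
Step 1: y^k = 0.0, reduced costs: (3.0, 14.0)
  x^k = (0.0, 0.0), subgradient = b - a^T x = 16.0
  y^{k+1} = 0.0 + 0.25*16.0 = 4.0
Step 2: y^k = 4.0, reduced costs: (-1.0, -2.0)
  x^k = (9.0, 9.0), subgradient = b - a^T x = -29.0
  y^{k+1} = 4.0 + 0.25*-29.0 = -3.25
Step 3: y^k = -3.25, reduced costs: (6.25, 27.0)
  x^k = (0.0, 0.0), subgradient = b - a^T x = 16.0
  y^{k+1} = -3.25 + 0.25*16.0 = 0.75
Dual objective at y_3 = 0.75: reduced costs (2.25, 11.0), box minimizer x = (0.0, 0.0)
g(y_3) = b*y + (c1 - a1*y)*x1 + (c2 - a2*y)*x2 = 16*0.75 + 2.25*0.0 + 11.0*0.0 = 12.0 + 0.0 + 0.0 = 12.0


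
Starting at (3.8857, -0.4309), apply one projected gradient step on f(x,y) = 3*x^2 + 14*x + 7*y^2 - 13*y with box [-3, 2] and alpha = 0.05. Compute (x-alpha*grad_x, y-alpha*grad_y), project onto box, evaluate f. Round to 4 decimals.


Step 1: Compute gradient at (3.8857, -0.4309).
grad_x = 2*3*3.8857 + 14 = 37.3142
grad_y = 2*7*-0.4309 - 13 = -19.0326
Step 2: Gradient step.
x_raw = 3.8857 - 0.05*37.3142 = 2.02
y_raw = -0.4309 - 0.05*-19.0326 = 0.5207
Step 3: Project onto [-3, 2].
x_proj = clip(2.02) = 2.0
y_proj = clip(0.5207) = 0.5207
Step 4: Evaluate f.
f(2.0, 0.5207) = 35.1286


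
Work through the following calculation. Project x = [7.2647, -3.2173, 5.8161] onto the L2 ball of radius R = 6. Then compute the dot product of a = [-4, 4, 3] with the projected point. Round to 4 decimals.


Step 1: Compute ||x|| (intermediates to 6 decimals).
||x|| = sqrt(7.2647^2 + (-3.2173)^2 + 5.8161^2) = 9.846517
Step 2: Project.
Since ||x|| > R, scale = R/||x|| = 6/9.846517 = 0.609353, proj(x) = scale * x
proj(x) = [4.426767, -1.960471, 3.544058]
Step 3: Dot product.
a^T * proj(x) = -4*4.426767 + 4*(-1.960471) + 3*3.544058 = -14.9168


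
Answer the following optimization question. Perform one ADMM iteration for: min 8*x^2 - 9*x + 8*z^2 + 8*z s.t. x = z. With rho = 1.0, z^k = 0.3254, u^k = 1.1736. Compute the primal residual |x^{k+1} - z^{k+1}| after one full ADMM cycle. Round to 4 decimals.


ADMM iteration with rho = 1.0, z^k = 0.3254, u^k = 1.1736
Step 1: x-update.
Minimize 8*x^2 - 9*x + (1.0/2)*(x - 0.3254 + 1.1736)^2
FOC: (2*8 + 1.0)*x = 9 + 1.0*(0.3254 - 1.1736)
x^{k+1} = 0.4795
Step 2: z-update.
Minimize 8*z^2 + 8*z + (1.0/2)*(0.4795 - z + 1.1736)^2
FOC: (2*8 + 1.0)*z = -8 + 1.0*(0.4795 + 1.1736)
z^{k+1} = -0.3733
Step 3: u-update.
u^{k+1} = 1.1736 + 0.4795 + 0.3733 = 2.0265
Step 4: Primal residual = |0.4795 + 0.3733| = 0.8529


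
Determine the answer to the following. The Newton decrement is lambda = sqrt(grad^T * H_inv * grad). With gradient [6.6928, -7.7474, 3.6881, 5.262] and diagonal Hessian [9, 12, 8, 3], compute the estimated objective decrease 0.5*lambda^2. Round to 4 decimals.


Step 1: H is diagonal, so H^(-1) * g = [0.7436, -0.6456, 0.461, 1.754].
Step 2: g^T H^(-1) g = sum_i g_i^2 / H_ii
  = (6.6928)^2/9 + (-7.7474)^2/12 + (3.6881)^2/8 + (5.262)^2/3
  = 4.9771 + 5.0019 + 1.7003 + 9.2295 = 20.9087
Step 3: Objective decrease = 0.5 * g^T H^(-1) g = 10.4544


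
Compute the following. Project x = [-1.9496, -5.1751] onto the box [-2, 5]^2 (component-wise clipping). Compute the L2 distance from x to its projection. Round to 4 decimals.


Project each component onto [-2, 5].
clip(-1.9496) = -1.9496, clip(-5.1751) = -2.0
Projection = [-1.9496, -2.0]
Squared diffs: [0.0, 10.0813]
Distance = sqrt(10.0813) = 3.1751


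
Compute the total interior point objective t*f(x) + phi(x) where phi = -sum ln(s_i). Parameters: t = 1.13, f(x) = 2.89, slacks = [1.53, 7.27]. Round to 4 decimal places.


Step 1: Compute log-barrier.
ln values: [0.4253, 1.9838]
phi = -(0.4253 + 1.9838) = -2.409
Step 2: Compute augmented objective.
t*f(x) = 1.13*2.89 = 3.2657
Total = 3.2657 - 2.409 = 0.8567


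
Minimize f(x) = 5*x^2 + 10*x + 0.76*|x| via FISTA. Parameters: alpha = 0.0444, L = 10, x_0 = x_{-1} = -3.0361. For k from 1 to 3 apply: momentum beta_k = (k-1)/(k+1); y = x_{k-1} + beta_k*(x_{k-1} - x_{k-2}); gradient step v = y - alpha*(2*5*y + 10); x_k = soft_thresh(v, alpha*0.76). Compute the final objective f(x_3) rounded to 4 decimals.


FISTA on f(x) = 5*x^2 + 10*x + 0.76*|x|
L = 10, alpha = 0.0444
Iteration 1: beta = 0.0, y = -3.0361 + 0.0*(-3.0361 + 3.0361) = -3.0361
  grad(y) = -20.361, v = y - alpha*grad = -2.1321
  prox(v) = soft_thresh(-2.1321, 0.0337) = -2.0983
Iteration 2: beta = 0.3333, y = -2.0983 + 0.3333*(-2.0983 + 3.0361) = -1.7857
  grad(y) = -7.8574, v = y - alpha*grad = -1.4369
  prox(v) = soft_thresh(-1.4369, 0.0337) = -1.4031
Iteration 3: beta = 0.5, y = -1.4031 + 0.5*(-1.4031 + 2.0983) = -1.0555
  grad(y) = -0.5552, v = y - alpha*grad = -1.0309
  prox(v) = soft_thresh(-1.0309, 0.0337) = -0.9971
f(x_3) = 5*(-0.9971)^2 + 10*(-0.9971) + 0.76*|-0.9971| = -4.2421


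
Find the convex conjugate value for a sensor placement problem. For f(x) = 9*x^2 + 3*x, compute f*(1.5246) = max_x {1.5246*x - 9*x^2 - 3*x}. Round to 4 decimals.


f*(y) = sup_x {y*x - a*x^2 - b*x} = sup_x {(y-b)*x - a*x^2}
FOC: (y - b) - 2a*x = 0 => x* = (y - b)/(2a)
x* = (1.5246 - 3)/(2*9) = -0.082
f*(1.5246) = (y-b)^2/(4a) = (1.5246 - 3)^2/(4*9)
= 2.1768/36 = 0.0605


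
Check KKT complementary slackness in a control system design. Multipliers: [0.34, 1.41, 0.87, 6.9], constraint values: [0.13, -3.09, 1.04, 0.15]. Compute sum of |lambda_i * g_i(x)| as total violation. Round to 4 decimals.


KKT complementary slackness check:
lambda_1 * g_1 = 0.34 * 0.13 = 0.0442
lambda_2 * g_2 = 1.41 * -3.09 = -4.3569
lambda_3 * g_3 = 0.87 * 1.04 = 0.9048
lambda_4 * g_4 = 6.9 * 0.15 = 1.035
Total violation = 0.0442 + 4.3569 + 0.9048 + 1.035 = 6.3409


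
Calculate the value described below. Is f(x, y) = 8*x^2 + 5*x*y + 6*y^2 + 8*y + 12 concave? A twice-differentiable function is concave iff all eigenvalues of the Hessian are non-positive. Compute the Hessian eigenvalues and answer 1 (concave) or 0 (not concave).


The Hessian of f(x,y) = 8*x^2 + 5*x*y + 6*y^2 + 8*y + 12 is:
H = [[16, 5], [5, 12]]
Trace = 16 + 12 = 28
Determinant = 16*12 - (5)^2 = 167
Discriminant = (28)^2 - 4*167 = 116.0
Eigenvalues: lambda_1 = 8.6148, lambda_2 = 19.3852
The function is not concave.

0


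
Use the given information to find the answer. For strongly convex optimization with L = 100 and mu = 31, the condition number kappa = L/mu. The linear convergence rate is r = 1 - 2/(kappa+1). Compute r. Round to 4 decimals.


Step 1: Compute the condition number.
kappa = L/mu = 100/31 = 3.2258
Step 2: Compute the convergence rate.
r = 1 - 2/(kappa + 1) = 1 - 2*mu/(L + mu) = (L - mu)/(L + mu) = 69/131 = 0.5267


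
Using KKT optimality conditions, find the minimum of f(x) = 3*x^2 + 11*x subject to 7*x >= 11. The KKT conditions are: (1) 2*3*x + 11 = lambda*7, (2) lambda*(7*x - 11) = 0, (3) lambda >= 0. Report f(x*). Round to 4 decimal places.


Step 1: Try lambda = 0 (constraint inactive).
x_unc = -11/(2*3) = -1.8333
Check: 7*-1.8333 = -12.8331 < 11 -- violated!
Step 2: Constraint must be active: 7*x = 11
x* = 11/7 = 1.5714 (rounded; the exact value 11/7 is used below)
lambda = (2*3*(11/7) + 11)/7 = 2.9184
Step 3: Compute optimal value.
f(x*) = 3*(11/7)^2 + 11*(11/7) = 24.6939


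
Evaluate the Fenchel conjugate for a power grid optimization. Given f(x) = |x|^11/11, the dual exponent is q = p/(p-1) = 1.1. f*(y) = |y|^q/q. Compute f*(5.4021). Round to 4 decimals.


The conjugate exponent q satisfies 1/p + 1/q = 1.
p = 11, so q = 11/(11 - 1) = 1.1
|y|^q = 5.4021^1.1 = 6.3947
f*(5.4021) = 6.3947 / 1.1 = 5.8133


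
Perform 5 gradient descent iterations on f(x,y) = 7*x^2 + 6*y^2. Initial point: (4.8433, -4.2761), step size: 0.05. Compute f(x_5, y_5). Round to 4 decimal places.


Gradient descent on f(x,y) = 7*x^2 + 6*y^2.
Starting point: (4.8433, -4.2761), alpha = 0.05
Step 1: grad_x = 2*7*4.8433 = 67.8062, grad_y = 2*6*-4.2761 = -51.3132
  x_1 = 4.8433 - 0.05*67.8062 = 1.453
  y_1 = -4.2761 - 0.05*-51.3132 = -1.7104
Step 2: grad_x = 2*7*1.453 = 20.3419, grad_y = 2*6*-1.7104 = -20.5253
  x_2 = 1.453 - 0.05*20.3419 = 0.4359
  y_2 = -1.7104 - 0.05*-20.5253 = -0.6842
Step 3: grad_x = 2*7*0.4359 = 6.1026, grad_y = 2*6*-0.6842 = -8.2101
  x_3 = 0.4359 - 0.05*6.1026 = 0.1308
  y_3 = -0.6842 - 0.05*-8.2101 = -0.2737
Step 4: grad_x = 2*7*0.1308 = 1.8308, grad_y = 2*6*-0.2737 = -3.284
  x_4 = 0.1308 - 0.05*1.8308 = 0.0392
  y_4 = -0.2737 - 0.05*-3.284 = -0.1095
Step 5: grad_x = 2*7*0.0392 = 0.5492, grad_y = 2*6*-0.1095 = -1.3136
  x_5 = 0.0392 - 0.05*0.5492 = 0.0118
  y_5 = -0.1095 - 0.05*-1.3136 = -0.0438
f(0.0118, -0.0438) = 7*0.0118^2 + 6*(-0.0438)^2 = 0.0125


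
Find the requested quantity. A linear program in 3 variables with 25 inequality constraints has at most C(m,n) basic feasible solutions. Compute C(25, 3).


Each vertex corresponds to some choice of n active constraints out of m, so the number of vertices is at most C(m, n) = m! / (n!(m-n)!).
m = 25, n = 3
Numerator: 25 * 24 * 23
Denominator: 3! = 6
C(25, 3) = 2300


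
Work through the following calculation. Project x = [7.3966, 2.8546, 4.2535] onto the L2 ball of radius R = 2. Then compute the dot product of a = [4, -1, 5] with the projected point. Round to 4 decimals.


Step 1: Compute ||x|| (intermediates to 6 decimals).
||x|| = sqrt(7.3966^2 + 2.8546^2 + 4.2535^2) = 8.99726
Step 2: Project.
Since ||x|| > R, scale = R/||x|| = 2/8.99726 = 0.22229, proj(x) = scale * x
proj(x) = [1.64419, 0.634549, 0.945511]
Step 3: Dot product.
a^T * proj(x) = 4*1.64419 - 1*0.634549 + 5*0.945511 = 10.6698


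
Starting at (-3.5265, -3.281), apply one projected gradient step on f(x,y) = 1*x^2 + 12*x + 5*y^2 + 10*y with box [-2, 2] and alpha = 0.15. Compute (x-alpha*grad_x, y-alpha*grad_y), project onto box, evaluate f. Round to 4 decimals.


Step 1: Compute gradient at (-3.5265, -3.281).
grad_x = 2*1*-3.5265 + 12 = 4.947
grad_y = 2*5*-3.281 + 10 = -22.81
Step 2: Gradient step.
x_raw = -3.5265 - 0.15*4.947 = -4.2686
y_raw = -3.281 - 0.15*-22.81 = 0.1405
Step 3: Project onto [-2, 2].
x_proj = clip(-4.2686) = -2.0
y_proj = clip(0.1405) = 0.1405
Step 4: Evaluate f.
f(-2.0, 0.1405) = -18.4963


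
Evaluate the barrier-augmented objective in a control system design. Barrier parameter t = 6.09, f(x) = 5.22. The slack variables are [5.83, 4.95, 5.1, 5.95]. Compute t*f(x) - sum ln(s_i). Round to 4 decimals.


Step 1: Compute log-barrier.
ln values: [1.763, 1.5994, 1.6292, 1.7834]
phi = -(1.763 + 1.5994 + 1.6292 + 1.7834) = -6.775
Step 2: Compute augmented objective.
t*f(x) = 6.09*5.22 = 31.7898
Total = 31.7898 - 6.775 = 25.0148


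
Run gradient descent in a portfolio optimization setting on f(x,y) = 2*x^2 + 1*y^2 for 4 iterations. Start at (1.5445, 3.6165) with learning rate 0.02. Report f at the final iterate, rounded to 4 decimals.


Gradient descent on f(x,y) = 2*x^2 + 1*y^2.
Starting point: (1.5445, 3.6165), alpha = 0.02
Step 1: grad_x = 2*2*1.5445 = 6.178, grad_y = 2*1*3.6165 = 7.233
  x_1 = 1.5445 - 0.02*6.178 = 1.4209
  y_1 = 3.6165 - 0.02*7.233 = 3.4718
Step 2: grad_x = 2*2*1.4209 = 5.6838, grad_y = 2*1*3.4718 = 6.9437
  x_2 = 1.4209 - 0.02*5.6838 = 1.3073
  y_2 = 3.4718 - 0.02*6.9437 = 3.333
Step 3: grad_x = 2*2*1.3073 = 5.2291, grad_y = 2*1*3.333 = 6.6659
  x_3 = 1.3073 - 0.02*5.2291 = 1.2027
  y_3 = 3.333 - 0.02*6.6659 = 3.1996
Step 4: grad_x = 2*2*1.2027 = 4.8107, grad_y = 2*1*3.1996 = 6.3993
  x_4 = 1.2027 - 0.02*4.8107 = 1.1065
  y_4 = 3.1996 - 0.02*6.3993 = 3.0717
f(1.1065, 3.0717) = 2*1.1065^2 + 1*3.0717^2 = 11.8837


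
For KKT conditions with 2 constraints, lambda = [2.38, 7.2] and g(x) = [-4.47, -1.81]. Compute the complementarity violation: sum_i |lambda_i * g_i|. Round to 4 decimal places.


KKT complementary slackness check:
lambda_1 * g_1 = 2.38 * -4.47 = -10.6386
lambda_2 * g_2 = 7.2 * -1.81 = -13.032
Total violation = 10.6386 + 13.032 = 23.6706


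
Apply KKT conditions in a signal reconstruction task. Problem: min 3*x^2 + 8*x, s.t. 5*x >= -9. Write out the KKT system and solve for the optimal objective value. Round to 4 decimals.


Step 1: Try lambda = 0 (constraint inactive).
Stationarity: 2*3*x + 8 = 0
x* = -8/(2*3) = -4/3 = -1.3333 (rounded; the exact value -4/3 is used below)
Check constraint: 5*-1.3333 = -6.6665 >= -9 -- satisfied.
Step 2: Compute optimal value.
f(x*) = 3*(-4/3)^2 + 8*(-4/3) = -5.3333


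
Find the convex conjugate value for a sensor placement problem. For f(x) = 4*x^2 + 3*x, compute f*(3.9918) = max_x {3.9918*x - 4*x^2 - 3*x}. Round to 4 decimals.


f*(y) = sup_x {y*x - a*x^2 - b*x} = sup_x {(y-b)*x - a*x^2}
FOC: (y - b) - 2a*x = 0 => x* = (y - b)/(2a)
x* = (3.9918 - 3)/(2*4) = 0.124
f*(3.9918) = (y-b)^2/(4a) = (3.9918 - 3)^2/(4*4)
= 0.9837/16 = 0.0615


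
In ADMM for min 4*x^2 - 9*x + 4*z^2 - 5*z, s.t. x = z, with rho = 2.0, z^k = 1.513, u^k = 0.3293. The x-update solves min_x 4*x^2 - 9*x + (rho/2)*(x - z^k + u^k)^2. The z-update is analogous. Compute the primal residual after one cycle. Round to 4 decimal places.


ADMM iteration with rho = 2.0, z^k = 1.513, u^k = 0.3293
Step 1: x-update.
Minimize 4*x^2 - 9*x + (2.0/2)*(x - 1.513 + 0.3293)^2
FOC: (2*4 + 2.0)*x = 9 + 2.0*(1.513 - 0.3293)
x^{k+1} = 1.1367
Step 2: z-update.
Minimize 4*z^2 - 5*z + (2.0/2)*(1.1367 - z + 0.3293)^2
FOC: (2*4 + 2.0)*z = 5 + 2.0*(1.1367 + 0.3293)
z^{k+1} = 0.7932
Step 3: u-update.
u^{k+1} = 0.3293 + 1.1367 - 0.7932 = 0.6728
Step 4: Primal residual = |1.1367 - 0.7932| = 0.3435


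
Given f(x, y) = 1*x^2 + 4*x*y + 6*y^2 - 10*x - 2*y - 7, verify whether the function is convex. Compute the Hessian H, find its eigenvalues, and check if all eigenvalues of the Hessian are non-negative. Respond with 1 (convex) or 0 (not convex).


The Hessian of f(x,y) = 1*x^2 + 4*x*y + 6*y^2 - 10*x - 2*y - 7 is:
H = [[2, 4], [4, 12]]
Trace = 2 + 12 = 14
Determinant = 2*12 - (4)^2 = 8
Discriminant = (14)^2 - 4*8 = 164.0
Eigenvalues: lambda_1 = 0.5969, lambda_2 = 13.4031
The function is convex.

1


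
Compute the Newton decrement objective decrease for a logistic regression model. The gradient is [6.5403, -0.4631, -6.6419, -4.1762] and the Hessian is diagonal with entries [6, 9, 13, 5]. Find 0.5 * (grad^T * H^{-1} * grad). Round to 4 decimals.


Step 1: H is diagonal, so H^(-1) * g = [1.0901, -0.0515, -0.5109, -0.8352].
Step 2: g^T H^(-1) g = sum_i g_i^2 / H_ii
  = (6.5403)^2/6 + (-0.4631)^2/9 + (-6.6419)^2/13 + (-4.1762)^2/5
  = 7.1293 + 0.0238 + 3.3934 + 3.4881 = 14.0347
Step 3: Objective decrease = 0.5 * g^T H^(-1) g = 7.0173


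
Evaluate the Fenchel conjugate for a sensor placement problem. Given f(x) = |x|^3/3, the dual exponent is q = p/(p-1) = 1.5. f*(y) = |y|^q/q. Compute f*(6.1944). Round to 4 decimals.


The conjugate exponent q satisfies 1/p + 1/q = 1.
p = 3, so q = 3/(3 - 1) = 1.5
|y|^q = 6.1944^1.5 = 15.417
f*(6.1944) = 15.417 / 1.5 = 10.278


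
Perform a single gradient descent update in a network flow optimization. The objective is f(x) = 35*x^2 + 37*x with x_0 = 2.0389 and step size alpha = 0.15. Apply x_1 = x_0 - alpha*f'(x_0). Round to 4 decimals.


We compute the gradient at x_0 and apply the update.
f'(x) = 70*x + 37
f'(2.0389) = 70*2.0389 + 37 = 179.723
x_1 = 2.0389 - 0.15*179.723 = -24.9196


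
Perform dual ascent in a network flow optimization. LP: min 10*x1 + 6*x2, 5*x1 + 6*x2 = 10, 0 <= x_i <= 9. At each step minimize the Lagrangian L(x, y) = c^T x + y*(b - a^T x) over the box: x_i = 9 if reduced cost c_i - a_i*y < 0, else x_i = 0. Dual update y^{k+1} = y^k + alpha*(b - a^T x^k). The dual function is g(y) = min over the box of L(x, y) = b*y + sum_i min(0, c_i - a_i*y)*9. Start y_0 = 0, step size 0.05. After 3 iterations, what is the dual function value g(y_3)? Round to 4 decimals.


Dual ascent for LP: min 10*x1 + 6*x2, 5*x1 + 6*x2 = 10, 0 <= x_i <= 9
Step 1: y^k = 0.0, reduced costs: (10.0, 6.0)
  x^k = (0.0, 0.0), subgradient = b - a^T x = 10.0
  y^{k+1} = 0.0 + 0.05*10.0 = 0.5
Step 2: y^k = 0.5, reduced costs: (7.5, 3.0)
  x^k = (0.0, 0.0), subgradient = b - a^T x = 10.0
  y^{k+1} = 0.5 + 0.05*10.0 = 1.0
Step 3: y^k = 1.0, reduced costs: (5.0, 0.0)
  x^k = (0.0, 0.0), subgradient = b - a^T x = 10.0
  y^{k+1} = 1.0 + 0.05*10.0 = 1.5
Dual objective at y_3 = 1.5: reduced costs (2.5, -3.0), box minimizer x = (0.0, 9.0)
g(y_3) = b*y + (c1 - a1*y)*x1 + (c2 - a2*y)*x2 = 10*1.5 + 2.5*0.0 + (-3.0)*9.0 = 15.0 + 0.0 - 27.0 = -12.0


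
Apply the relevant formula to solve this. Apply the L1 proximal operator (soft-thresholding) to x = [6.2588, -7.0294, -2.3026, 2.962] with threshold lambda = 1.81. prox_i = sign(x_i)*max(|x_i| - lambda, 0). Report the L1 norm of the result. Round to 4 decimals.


Soft-thresholding with lambda = 1.81:
prox(6.2588) = sign(6.2588)*max(|6.2588| - 1.81, 0) = 4.4488
prox(-7.0294) = sign(-7.0294)*max(|-7.0294| - 1.81, 0) = -5.2194
prox(-2.3026) = sign(-2.3026)*max(|-2.3026| - 1.81, 0) = -0.4926
prox(2.962) = sign(2.962)*max(|2.962| - 1.81, 0) = 1.152
prox(x) = [4.4488, -5.2194, -0.4926, 1.152]
||prox(x)||_1 = 4.4488 + 5.2194 + 0.4926 + 1.152 = 11.3128


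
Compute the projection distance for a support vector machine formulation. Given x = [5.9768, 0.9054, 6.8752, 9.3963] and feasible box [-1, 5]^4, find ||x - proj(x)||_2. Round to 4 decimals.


Project each component onto [-1, 5].
clip(5.9768) = 5.0, clip(0.9054) = 0.9054, clip(6.8752) = 5.0, clip(9.3963) = 5.0
Projection = [5.0, 0.9054, 5.0, 5.0]
Squared diffs: [0.9541, 0.0, 3.5164, 19.3275]
Distance = sqrt(23.798) = 4.8783


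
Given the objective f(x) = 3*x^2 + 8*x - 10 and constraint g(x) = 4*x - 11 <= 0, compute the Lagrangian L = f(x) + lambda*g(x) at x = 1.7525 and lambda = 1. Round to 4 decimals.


Step 1: Evaluate f(x).
f(1.7525) = 3*1.7525^2 + 8*1.7525 - 10 = 13.2338
Step 2: Evaluate g(x).
g(1.7525) = 4*1.7525 - 11 = -3.99
Step 3: Compute Lagrangian.
L = 13.2338 + 1*-3.99 = 9.2438


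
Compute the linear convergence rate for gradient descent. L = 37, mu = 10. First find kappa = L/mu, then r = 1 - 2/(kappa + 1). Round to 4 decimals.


Step 1: Compute the condition number.
kappa = L/mu = 37/10 = 3.7
Step 2: Compute the convergence rate.
r = 1 - 2/(kappa + 1) = 1 - 2*mu/(L + mu) = (L - mu)/(L + mu) = 27/47 = 0.5745


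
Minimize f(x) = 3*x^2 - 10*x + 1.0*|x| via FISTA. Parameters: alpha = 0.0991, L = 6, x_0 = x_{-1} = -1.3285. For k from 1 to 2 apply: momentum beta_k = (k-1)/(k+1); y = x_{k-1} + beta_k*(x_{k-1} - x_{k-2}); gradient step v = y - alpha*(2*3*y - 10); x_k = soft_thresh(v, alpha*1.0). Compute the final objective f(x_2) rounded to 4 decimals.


FISTA on f(x) = 3*x^2 - 10*x + 1.0*|x|
L = 6, alpha = 0.0991
Iteration 1: beta = 0.0, y = -1.3285 + 0.0*(-1.3285 + 1.3285) = -1.3285
  grad(y) = -17.971, v = y - alpha*grad = 0.4524
  prox(v) = soft_thresh(0.4524, 0.0991) = 0.3533
Iteration 2: beta = 0.3333, y = 0.3533 + 0.3333*(0.3533 + 1.3285) = 0.9139
  grad(y) = -4.5164, v = y - alpha*grad = 1.3615
  prox(v) = soft_thresh(1.3615, 0.0991) = 1.2624
f(x_2) = 3*1.2624^2 - 10*1.2624 + 1.0*|1.2624| = -6.5807


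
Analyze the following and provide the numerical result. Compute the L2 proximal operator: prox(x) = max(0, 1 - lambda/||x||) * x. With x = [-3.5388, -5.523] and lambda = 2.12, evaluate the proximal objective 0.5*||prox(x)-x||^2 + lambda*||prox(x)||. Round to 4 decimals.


Step 1: Compute ||x||.
||x|| = 6.5595
Step 2: Compute scaling factor.
scale = max(0, 1 - 2.12/6.5595) = 0.6768
Step 3: prox(x) = [-2.3951, -3.738]
||prox(x)|| = 4.4395
Step 4: Proximal objective.
0.5*||prox-x||^2 = 2.2472
lambda*||prox|| = 9.4117
Total = 11.6589


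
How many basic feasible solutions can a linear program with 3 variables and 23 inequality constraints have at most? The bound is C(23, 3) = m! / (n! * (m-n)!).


Each vertex corresponds to some choice of n active constraints out of m, so the number of vertices is at most C(m, n) = m! / (n!(m-n)!).
m = 23, n = 3
Numerator: 23 * 22 * 21
Denominator: 3! = 6
C(23, 3) = 1771


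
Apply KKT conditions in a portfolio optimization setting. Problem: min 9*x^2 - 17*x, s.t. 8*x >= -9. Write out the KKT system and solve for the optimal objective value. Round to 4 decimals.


Step 1: Try lambda = 0 (constraint inactive).
Stationarity: 2*9*x - 17 = 0
x* = 17/(2*9) = 17/18 = 0.9444 (rounded; the exact value 17/18 is used below)
Check constraint: 8*0.9444 = 7.5552 >= -9 -- satisfied.
Step 2: Compute optimal value.
f(x*) = 9*(17/18)^2 - 17*(17/18) = -8.0278


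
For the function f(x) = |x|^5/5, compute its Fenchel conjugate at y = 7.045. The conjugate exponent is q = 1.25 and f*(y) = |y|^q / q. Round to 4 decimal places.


The conjugate exponent q satisfies 1/p + 1/q = 1.
p = 5, so q = 5/(5 - 1) = 1.25
|y|^q = 7.045^1.25 = 11.4776
f*(7.045) = 11.4776 / 1.25 = 9.1821


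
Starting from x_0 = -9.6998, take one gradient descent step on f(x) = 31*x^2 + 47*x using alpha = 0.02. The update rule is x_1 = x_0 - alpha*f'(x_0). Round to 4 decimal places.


We compute the gradient at x_0 and apply the update.
f'(x) = 62*x + 47
f'(-9.6998) = 62*-9.6998 + 47 = -554.3876
x_1 = -9.6998 - 0.02*-554.3876 = 1.388


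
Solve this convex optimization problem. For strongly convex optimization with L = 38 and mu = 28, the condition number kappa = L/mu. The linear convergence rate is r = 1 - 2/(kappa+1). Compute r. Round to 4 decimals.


Step 1: Compute the condition number.
kappa = L/mu = 38/28 = 1.3571
Step 2: Compute the convergence rate.
r = 1 - 2/(kappa + 1) = 1 - 2*mu/(L + mu) = (L - mu)/(L + mu) = 10/66 = 0.1515


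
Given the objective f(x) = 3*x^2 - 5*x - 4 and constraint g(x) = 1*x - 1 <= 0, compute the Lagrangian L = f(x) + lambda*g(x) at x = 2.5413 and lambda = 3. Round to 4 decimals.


Step 1: Evaluate f(x).
f(2.5413) = 3*2.5413^2 - 5*2.5413 - 4 = 2.6681
Step 2: Evaluate g(x).
g(2.5413) = 1*2.5413 - 1 = 1.5413
Step 3: Compute Lagrangian.
L = 2.6681 + 3*1.5413 = 7.292


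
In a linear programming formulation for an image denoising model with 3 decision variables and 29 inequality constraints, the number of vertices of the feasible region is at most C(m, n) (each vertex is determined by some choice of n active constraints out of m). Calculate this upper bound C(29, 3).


Each vertex corresponds to some choice of n active constraints out of m, so the number of vertices is at most C(m, n) = m! / (n!(m-n)!).
m = 29, n = 3
Numerator: 29 * 28 * 27
Denominator: 3! = 6
C(29, 3) = 3654


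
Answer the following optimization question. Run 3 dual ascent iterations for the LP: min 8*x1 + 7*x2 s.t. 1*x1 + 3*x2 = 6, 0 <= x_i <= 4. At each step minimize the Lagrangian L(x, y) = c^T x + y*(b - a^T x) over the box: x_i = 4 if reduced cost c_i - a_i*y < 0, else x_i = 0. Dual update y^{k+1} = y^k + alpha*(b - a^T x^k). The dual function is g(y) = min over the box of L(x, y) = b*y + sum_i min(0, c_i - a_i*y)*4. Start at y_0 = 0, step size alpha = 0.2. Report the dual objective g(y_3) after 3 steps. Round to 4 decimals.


Dual ascent for LP: min 8*x1 + 7*x2, 1*x1 + 3*x2 = 6, 0 <= x_i <= 4
Step 1: y^k = 0.0, reduced costs: (8.0, 7.0)
  x^k = (0.0, 0.0), subgradient = b - a^T x = 6.0
  y^{k+1} = 0.0 + 0.2*6.0 = 1.2
Step 2: y^k = 1.2, reduced costs: (6.8, 3.4)
  x^k = (0.0, 0.0), subgradient = b - a^T x = 6.0
  y^{k+1} = 1.2 + 0.2*6.0 = 2.4
Step 3: y^k = 2.4, reduced costs: (5.6, -0.2)
  x^k = (0.0, 4.0), subgradient = b - a^T x = -6.0
  y^{k+1} = 2.4 + 0.2*-6.0 = 1.2
Dual objective at y_3 = 1.2: reduced costs (6.8, 3.4), box minimizer x = (0.0, 0.0)
g(y_3) = b*y + (c1 - a1*y)*x1 + (c2 - a2*y)*x2 = 6*1.2 + 6.8*0.0 + 3.4*0.0 = 7.2 + 0.0 + 0.0 = 7.2
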